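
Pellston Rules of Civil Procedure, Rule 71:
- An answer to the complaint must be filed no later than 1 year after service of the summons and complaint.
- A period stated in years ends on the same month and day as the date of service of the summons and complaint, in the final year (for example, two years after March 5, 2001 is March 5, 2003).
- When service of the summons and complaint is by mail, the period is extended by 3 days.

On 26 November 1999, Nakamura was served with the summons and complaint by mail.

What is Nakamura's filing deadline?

November 29, 2000

1 year after 26 November 1999 is November 26, 2000.
Service was by mail, adding 3 days: November 26, 2000 + 3 days = November 29, 2000.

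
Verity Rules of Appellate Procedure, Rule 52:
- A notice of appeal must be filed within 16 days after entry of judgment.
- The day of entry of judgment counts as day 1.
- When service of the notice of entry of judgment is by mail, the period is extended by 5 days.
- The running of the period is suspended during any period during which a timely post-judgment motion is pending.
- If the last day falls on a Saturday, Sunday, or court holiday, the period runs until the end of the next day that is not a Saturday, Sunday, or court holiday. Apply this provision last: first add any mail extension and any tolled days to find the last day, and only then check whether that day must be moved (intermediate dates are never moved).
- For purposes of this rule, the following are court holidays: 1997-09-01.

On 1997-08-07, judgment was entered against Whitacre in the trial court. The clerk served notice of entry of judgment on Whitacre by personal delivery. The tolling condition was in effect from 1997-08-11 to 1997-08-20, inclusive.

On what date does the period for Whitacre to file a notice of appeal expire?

September 2, 1997

Counting 1997-08-07 as day 1, day 16 is August 22, 1997.
Service was not by mail, so no mail extension applies.
From August 11, 1997 through August 20, 1997 inclusive is 10 days; tolling adds 10 days: August 22, 1997 + 10 days = September 1, 1997.
September 1, 1997 is a listed holiday. The next qualifying day is September 2, 1997.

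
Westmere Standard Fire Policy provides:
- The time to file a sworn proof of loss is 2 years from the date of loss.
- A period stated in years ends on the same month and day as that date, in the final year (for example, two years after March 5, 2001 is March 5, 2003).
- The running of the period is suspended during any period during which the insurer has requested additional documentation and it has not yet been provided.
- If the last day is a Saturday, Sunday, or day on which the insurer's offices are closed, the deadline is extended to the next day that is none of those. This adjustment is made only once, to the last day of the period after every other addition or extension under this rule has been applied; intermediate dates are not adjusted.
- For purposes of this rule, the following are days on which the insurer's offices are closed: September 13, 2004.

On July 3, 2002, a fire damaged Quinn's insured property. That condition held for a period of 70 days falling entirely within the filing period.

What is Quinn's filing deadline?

September 14, 2004

2 years after July 3, 2002 is July 3, 2004.
Tolling adds 70 days: July 3, 2004 + 70 days = September 11, 2004.
September 11, 2004 is Saturday; September 12, 2004 is Sunday; September 13, 2004 is a listed holiday. The next qualifying day is September 14, 2004.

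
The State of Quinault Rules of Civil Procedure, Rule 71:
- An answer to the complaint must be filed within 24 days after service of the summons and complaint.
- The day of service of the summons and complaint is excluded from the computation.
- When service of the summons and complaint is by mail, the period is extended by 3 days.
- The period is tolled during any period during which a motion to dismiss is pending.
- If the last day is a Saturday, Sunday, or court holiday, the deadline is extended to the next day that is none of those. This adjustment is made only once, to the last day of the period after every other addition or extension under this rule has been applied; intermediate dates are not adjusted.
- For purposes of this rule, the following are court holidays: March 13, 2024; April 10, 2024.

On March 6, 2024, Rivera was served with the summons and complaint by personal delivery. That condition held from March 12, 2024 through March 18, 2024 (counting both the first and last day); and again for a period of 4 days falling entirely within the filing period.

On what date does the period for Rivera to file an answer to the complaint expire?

April 11, 2024

24 days after March 6, 2024 is March 30, 2024.
Service was not by mail, so no mail extension applies.
From March 12, 2024 through March 18, 2024 inclusive is 7 days; tolling adds 7 days: March 30, 2024 + 7 days = April 6, 2024.
Tolling adds 4 days: April 6, 2024 + 4 days = April 10, 2024.
April 10, 2024 is a listed holiday. The next qualifying day is April 11, 2024.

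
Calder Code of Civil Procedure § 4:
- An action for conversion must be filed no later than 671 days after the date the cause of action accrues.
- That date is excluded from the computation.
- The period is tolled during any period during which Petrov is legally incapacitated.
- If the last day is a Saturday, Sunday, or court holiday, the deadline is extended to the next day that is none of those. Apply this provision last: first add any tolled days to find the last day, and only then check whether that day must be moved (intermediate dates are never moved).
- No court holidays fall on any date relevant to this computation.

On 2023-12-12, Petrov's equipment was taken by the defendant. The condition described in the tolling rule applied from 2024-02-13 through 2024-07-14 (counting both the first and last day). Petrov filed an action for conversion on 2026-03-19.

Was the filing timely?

No

671 days after 2023-12-12 is October 13, 2025.
From February 13, 2024 through July 14, 2024 inclusive is 153 days; tolling adds 153 days: October 13, 2025 + 153 days = March 15, 2026.
March 15, 2026 is Sunday. The next qualifying day is March 16, 2026.
The deadline is March 16, 2026; the filing on March 19, 2026 is after that date.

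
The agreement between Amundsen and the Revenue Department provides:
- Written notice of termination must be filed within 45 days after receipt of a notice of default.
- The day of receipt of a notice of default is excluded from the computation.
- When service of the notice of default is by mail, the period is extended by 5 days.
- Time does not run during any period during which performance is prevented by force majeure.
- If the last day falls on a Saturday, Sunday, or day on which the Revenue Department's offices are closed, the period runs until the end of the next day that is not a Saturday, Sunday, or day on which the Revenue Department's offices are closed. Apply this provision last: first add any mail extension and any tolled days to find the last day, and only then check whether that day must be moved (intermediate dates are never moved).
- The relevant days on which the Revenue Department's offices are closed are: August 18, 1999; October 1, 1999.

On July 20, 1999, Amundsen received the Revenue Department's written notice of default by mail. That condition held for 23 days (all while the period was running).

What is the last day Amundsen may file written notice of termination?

October 4, 1999

45 days after July 20, 1999 is September 3, 1999.
Service was by mail, adding 5 days: September 3, 1999 + 5 days = September 8, 1999.
Tolling adds 23 days: September 8, 1999 + 23 days = October 1, 1999.
October 1, 1999 is a listed holiday; October 2, 1999 is Saturday; October 3, 1999 is Sunday. The next qualifying day is October 4, 1999.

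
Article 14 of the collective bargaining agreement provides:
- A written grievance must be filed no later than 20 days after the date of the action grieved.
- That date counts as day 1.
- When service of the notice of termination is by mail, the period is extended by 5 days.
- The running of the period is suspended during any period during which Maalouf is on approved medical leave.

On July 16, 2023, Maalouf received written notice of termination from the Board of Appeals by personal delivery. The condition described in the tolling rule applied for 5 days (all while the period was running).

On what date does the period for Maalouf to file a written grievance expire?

Counting July 16, 2023 as day 1, day 20 is August 4, 2023.
Service was not by mail, so no mail extension applies.
Tolling adds 5 days: August 4, 2023 + 5 days = August 9, 2023.

August 9, 2023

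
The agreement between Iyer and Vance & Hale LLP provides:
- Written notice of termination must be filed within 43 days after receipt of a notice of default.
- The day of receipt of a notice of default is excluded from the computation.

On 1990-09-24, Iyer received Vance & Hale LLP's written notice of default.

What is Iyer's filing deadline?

November 6, 1990

43 days after 1990-09-24 is November 6, 1990.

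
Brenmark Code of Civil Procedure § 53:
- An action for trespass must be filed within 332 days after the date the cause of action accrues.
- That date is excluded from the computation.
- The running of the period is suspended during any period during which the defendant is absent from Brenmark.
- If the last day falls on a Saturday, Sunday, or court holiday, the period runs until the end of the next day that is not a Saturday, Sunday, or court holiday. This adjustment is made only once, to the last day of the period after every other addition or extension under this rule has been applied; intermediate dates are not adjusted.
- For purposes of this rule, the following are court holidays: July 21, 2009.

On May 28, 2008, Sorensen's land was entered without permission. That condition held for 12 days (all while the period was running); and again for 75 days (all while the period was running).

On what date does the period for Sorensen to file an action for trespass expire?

332 days after May 28, 2008 is April 25, 2009.
Tolling adds 12 days: April 25, 2009 + 12 days = May 7, 2009.
Tolling adds 75 days: May 7, 2009 + 75 days = July 21, 2009.
July 21, 2009 is a listed holiday. The next qualifying day is July 22, 2009.

July 22, 2009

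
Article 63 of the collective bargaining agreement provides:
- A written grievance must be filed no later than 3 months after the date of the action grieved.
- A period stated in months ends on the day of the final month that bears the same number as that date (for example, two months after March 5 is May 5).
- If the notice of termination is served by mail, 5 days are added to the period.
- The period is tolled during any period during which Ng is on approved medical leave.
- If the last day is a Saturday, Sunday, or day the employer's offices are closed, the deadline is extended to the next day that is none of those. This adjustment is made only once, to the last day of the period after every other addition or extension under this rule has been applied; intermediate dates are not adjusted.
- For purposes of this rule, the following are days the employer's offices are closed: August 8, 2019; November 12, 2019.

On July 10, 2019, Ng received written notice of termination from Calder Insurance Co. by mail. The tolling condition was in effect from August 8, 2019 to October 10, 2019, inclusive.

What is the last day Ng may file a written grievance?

3 months after July 10, 2019 is October 10, 2019.
Service was by mail, adding 5 days: October 10, 2019 + 5 days = October 15, 2019.
From August 8, 2019 through October 10, 2019 inclusive is 64 days; tolling adds 64 days: October 15, 2019 + 64 days = December 18, 2019.
December 18, 2019 is a Wednesday and not a day the employer's offices are closed, so no extension applies.

December 18, 2019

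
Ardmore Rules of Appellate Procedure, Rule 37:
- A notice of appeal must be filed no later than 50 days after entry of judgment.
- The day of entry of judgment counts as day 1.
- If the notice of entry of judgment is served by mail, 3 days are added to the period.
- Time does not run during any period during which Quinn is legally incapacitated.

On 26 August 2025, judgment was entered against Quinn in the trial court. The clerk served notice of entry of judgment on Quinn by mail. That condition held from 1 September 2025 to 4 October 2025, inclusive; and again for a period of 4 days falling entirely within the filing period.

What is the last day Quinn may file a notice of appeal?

November 24, 2025

Counting 26 August 2025 as day 1, day 50 is October 14, 2025.
Service was by mail, adding 3 days: October 14, 2025 + 3 days = October 17, 2025.
From September 1, 2025 through October 4, 2025 inclusive is 34 days; tolling adds 34 days: October 17, 2025 + 34 days = November 20, 2025.
Tolling adds 4 days: November 20, 2025 + 4 days = November 24, 2025.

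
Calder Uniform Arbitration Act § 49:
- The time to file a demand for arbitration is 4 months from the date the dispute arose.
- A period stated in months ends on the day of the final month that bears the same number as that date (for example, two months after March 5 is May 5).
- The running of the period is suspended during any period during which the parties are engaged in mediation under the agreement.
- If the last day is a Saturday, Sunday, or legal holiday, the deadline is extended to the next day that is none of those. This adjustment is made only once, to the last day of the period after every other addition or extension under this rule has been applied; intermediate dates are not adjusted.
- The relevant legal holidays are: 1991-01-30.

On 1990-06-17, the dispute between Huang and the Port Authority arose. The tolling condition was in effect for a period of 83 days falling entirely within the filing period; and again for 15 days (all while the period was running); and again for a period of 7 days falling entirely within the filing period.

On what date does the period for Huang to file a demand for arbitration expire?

January 31, 1991

4 months after 1990-06-17 is October 17, 1990.
Tolling adds 83 days: October 17, 1990 + 83 days = January 8, 1991.
Tolling adds 15 days: January 8, 1991 + 15 days = January 23, 1991.
Tolling adds 7 days: January 23, 1991 + 7 days = January 30, 1991.
January 30, 1991 is a listed holiday. The next qualifying day is January 31, 1991.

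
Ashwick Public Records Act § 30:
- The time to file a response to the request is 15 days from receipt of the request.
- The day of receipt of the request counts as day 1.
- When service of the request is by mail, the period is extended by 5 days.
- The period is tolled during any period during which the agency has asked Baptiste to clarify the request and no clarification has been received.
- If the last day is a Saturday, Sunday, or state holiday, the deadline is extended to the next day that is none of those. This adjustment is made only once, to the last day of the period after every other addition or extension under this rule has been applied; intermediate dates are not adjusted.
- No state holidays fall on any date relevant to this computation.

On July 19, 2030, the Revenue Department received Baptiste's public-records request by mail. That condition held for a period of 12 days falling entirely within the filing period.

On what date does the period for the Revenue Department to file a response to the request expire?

August 19, 2030

Counting July 19, 2030 as day 1, day 15 is August 2, 2030.
Service was by mail, adding 5 days: August 2, 2030 + 5 days = August 7, 2030.
Tolling adds 12 days: August 7, 2030 + 12 days = August 19, 2030.
August 19, 2030 is a Monday and not a state holiday, so no extension applies.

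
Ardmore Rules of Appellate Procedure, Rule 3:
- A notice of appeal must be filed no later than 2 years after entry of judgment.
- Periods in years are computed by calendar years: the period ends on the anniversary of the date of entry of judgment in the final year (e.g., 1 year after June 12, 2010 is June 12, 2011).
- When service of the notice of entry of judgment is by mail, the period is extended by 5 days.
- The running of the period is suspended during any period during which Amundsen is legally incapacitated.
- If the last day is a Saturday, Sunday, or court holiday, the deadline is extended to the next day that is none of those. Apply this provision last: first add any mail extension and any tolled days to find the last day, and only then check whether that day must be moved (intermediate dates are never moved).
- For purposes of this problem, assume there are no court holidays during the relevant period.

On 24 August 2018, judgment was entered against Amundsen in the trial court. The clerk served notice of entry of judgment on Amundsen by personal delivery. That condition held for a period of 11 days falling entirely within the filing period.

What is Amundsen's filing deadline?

2 years after 24 August 2018 is August 24, 2020.
Service was not by mail, so no mail extension applies.
Tolling adds 11 days: August 24, 2020 + 11 days = September 4, 2020.
September 4, 2020 is a Friday and not a court holiday, so no extension applies.

September 4, 2020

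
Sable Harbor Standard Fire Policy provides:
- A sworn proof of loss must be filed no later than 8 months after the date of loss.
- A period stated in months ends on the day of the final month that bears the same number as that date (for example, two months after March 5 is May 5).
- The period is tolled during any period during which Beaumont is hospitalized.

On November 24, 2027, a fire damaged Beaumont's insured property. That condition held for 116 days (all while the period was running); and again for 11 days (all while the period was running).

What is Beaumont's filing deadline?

8 months after November 24, 2027 is July 24, 2028.
Tolling adds 116 days: July 24, 2028 + 116 days = November 17, 2028.
Tolling adds 11 days: November 17, 2028 + 11 days = November 28, 2028.

November 28, 2028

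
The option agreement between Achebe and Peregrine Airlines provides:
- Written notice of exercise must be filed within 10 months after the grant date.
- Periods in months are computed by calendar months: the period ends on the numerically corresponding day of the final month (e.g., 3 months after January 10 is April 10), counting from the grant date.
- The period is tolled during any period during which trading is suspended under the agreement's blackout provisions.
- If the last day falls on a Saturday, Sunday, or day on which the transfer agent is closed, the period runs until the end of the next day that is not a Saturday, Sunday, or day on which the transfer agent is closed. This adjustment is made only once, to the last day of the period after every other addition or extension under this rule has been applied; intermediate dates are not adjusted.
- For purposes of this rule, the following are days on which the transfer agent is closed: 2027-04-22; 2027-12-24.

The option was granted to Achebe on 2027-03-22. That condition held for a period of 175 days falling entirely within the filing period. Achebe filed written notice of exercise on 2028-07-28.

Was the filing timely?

10 months after 2027-03-22 is January 22, 2028.
Tolling adds 175 days: January 22, 2028 + 175 days = July 15, 2028.
July 15, 2028 is Saturday; July 16, 2028 is Sunday. The next qualifying day is July 17, 2028.
The deadline is July 17, 2028; the filing on July 28, 2028 is after that date.

No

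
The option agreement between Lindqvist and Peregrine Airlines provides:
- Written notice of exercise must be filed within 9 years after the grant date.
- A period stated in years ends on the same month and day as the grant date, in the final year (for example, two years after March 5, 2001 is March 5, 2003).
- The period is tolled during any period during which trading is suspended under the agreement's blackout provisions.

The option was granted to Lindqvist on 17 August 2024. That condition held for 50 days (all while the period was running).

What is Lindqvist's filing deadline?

9 years after 17 August 2024 is August 17, 2033.
Tolling adds 50 days: August 17, 2033 + 50 days = October 6, 2033.

October 6, 2033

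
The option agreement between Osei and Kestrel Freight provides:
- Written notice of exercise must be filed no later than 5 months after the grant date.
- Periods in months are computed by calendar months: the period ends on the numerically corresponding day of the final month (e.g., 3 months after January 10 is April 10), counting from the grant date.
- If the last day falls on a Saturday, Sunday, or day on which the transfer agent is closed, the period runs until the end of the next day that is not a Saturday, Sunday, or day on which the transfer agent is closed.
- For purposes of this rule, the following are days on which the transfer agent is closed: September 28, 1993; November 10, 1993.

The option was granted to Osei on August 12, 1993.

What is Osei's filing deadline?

5 months after August 12, 1993 is January 12, 1994.
January 12, 1994 is a Wednesday and not a day on which the transfer agent is closed, so no extension applies.

January 12, 1994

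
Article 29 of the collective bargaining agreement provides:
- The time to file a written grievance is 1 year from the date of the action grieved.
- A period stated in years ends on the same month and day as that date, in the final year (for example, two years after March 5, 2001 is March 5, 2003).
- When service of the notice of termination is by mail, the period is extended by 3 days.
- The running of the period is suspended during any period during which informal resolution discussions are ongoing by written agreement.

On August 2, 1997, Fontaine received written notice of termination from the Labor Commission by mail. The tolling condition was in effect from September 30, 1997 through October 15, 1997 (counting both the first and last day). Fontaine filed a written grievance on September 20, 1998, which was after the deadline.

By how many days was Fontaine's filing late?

30 days

1 year after August 2, 1997 is August 2, 1998.
Service was by mail, adding 3 days: August 2, 1998 + 3 days = August 5, 1998.
From September 30, 1997 through October 15, 1997 inclusive is 16 days; tolling adds 16 days: August 5, 1998 + 16 days = August 21, 1998.
The deadline is August 21, 1998; from August 21, 1998 to September 20, 1998 is 30 days.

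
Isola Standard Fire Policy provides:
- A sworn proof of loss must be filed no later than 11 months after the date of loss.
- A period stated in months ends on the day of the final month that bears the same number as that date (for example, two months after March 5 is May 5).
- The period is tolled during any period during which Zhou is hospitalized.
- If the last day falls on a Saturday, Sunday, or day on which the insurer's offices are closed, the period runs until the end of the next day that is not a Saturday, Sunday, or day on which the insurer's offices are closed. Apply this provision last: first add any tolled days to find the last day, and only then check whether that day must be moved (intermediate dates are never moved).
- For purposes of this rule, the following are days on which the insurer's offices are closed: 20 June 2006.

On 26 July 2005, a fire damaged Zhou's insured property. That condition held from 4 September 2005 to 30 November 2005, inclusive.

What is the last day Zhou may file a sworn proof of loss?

11 months after 26 July 2005 is June 26, 2006.
From September 4, 2005 through November 30, 2005 inclusive is 88 days; tolling adds 88 days: June 26, 2006 + 88 days = September 22, 2006.
September 22, 2006 is a Friday and not a day on which the insurer's offices are closed, so no extension applies.

September 22, 2006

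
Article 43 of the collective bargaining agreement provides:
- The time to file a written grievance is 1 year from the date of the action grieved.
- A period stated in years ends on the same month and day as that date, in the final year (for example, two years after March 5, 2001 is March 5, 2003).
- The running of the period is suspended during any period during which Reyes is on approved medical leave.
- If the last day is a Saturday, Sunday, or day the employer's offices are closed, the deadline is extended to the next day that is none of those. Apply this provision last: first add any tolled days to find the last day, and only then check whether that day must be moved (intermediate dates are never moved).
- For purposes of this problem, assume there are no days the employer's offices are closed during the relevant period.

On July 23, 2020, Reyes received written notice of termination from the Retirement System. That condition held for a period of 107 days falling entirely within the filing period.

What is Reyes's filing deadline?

1 year after July 23, 2020 is July 23, 2021.
Tolling adds 107 days: July 23, 2021 + 107 days = November 7, 2021.
November 7, 2021 is Sunday. The next qualifying day is November 8, 2021.

November 8, 2021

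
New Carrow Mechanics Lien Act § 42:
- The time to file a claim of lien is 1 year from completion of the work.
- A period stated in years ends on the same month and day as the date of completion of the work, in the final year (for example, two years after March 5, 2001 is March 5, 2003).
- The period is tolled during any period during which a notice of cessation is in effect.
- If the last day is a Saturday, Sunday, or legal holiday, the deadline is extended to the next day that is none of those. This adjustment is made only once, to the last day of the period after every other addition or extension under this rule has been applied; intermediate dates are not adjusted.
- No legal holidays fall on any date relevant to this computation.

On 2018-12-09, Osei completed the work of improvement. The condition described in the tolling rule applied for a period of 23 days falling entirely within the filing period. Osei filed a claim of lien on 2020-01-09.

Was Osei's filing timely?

No

1 year after 2018-12-09 is December 9, 2019.
Tolling adds 23 days: December 9, 2019 + 23 days = January 1, 2020.
January 1, 2020 is a Wednesday and not a legal holiday, so no extension applies.
The deadline is January 1, 2020; the filing on January 9, 2020 is after that date.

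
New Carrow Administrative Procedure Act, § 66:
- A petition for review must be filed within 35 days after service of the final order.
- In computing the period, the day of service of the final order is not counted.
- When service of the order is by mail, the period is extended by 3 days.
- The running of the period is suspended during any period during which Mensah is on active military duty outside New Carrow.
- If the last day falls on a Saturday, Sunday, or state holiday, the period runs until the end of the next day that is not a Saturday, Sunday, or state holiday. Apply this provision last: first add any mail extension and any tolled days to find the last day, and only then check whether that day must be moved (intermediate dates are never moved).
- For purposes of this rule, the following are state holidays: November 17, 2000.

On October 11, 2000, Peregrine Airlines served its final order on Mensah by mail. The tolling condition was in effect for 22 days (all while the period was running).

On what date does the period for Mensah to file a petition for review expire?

35 days after October 11, 2000 is November 15, 2000.
Service was by mail, adding 3 days: November 15, 2000 + 3 days = November 18, 2000.
Tolling adds 22 days: November 18, 2000 + 22 days = December 10, 2000.
December 10, 2000 is Sunday. The next qualifying day is December 11, 2000.

December 11, 2000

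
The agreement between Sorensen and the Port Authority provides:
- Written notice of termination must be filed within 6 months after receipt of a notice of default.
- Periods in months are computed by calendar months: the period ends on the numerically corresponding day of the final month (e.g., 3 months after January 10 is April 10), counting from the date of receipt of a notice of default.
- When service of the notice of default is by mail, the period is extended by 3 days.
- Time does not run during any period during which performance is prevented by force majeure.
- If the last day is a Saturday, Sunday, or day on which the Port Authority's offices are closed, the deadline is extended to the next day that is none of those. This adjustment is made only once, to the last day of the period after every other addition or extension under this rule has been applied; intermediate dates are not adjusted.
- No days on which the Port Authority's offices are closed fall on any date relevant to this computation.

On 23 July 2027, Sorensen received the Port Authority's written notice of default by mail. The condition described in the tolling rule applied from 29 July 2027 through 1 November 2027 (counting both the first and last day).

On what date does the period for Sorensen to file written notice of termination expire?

6 months after 23 July 2027 is January 23, 2028.
Service was by mail, adding 3 days: January 23, 2028 + 3 days = January 26, 2028.
From July 29, 2027 through November 1, 2027 inclusive is 96 days; tolling adds 96 days: January 26, 2028 + 96 days = May 1, 2028.
May 1, 2028 is a Monday and not a day on which the Port Authority's offices are closed, so no extension applies.

May 1, 2028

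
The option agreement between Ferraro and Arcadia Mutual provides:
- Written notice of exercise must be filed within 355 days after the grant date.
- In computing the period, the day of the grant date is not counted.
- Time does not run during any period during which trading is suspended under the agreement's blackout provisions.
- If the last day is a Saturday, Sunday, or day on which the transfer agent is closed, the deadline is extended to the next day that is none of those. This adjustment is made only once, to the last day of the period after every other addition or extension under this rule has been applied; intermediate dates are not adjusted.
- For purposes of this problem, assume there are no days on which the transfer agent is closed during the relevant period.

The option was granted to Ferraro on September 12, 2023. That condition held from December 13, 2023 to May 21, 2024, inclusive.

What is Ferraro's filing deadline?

355 days after September 12, 2023 is September 1, 2024.
From December 13, 2023 through May 21, 2024 inclusive is 161 days; tolling adds 161 days: September 1, 2024 + 161 days = February 9, 2025.
February 9, 2025 is Sunday. The next qualifying day is February 10, 2025.

February 10, 2025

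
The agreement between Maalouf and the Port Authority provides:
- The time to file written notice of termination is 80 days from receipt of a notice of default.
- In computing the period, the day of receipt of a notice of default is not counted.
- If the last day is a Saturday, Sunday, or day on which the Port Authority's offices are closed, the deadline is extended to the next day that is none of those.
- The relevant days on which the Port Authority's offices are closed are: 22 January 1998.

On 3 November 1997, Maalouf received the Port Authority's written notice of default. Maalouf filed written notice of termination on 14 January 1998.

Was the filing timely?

Yes

80 days after 3 November 1997 is January 22, 1998.
January 22, 1998 is a listed holiday. The next qualifying day is January 23, 1998.
The deadline is January 23, 1998; the filing on January 14, 1998 is on or before that date.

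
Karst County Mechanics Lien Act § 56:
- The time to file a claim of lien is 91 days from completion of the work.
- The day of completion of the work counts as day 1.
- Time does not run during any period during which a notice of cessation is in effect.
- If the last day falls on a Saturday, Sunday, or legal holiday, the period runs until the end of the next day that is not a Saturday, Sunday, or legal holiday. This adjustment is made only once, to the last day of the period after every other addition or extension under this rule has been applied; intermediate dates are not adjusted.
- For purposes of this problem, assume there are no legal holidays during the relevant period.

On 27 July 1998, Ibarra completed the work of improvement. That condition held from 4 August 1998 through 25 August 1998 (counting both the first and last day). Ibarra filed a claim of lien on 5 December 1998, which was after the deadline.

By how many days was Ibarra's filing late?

Counting 27 July 1998 as day 1, day 91 is October 25, 1998.
From August 4, 1998 through August 25, 1998 inclusive is 22 days; tolling adds 22 days: October 25, 1998 + 22 days = November 16, 1998.
November 16, 1998 is a Monday and not a legal holiday, so no extension applies.
The deadline is November 16, 1998; from November 16, 1998 to December 5, 1998 is 19 days.

19 days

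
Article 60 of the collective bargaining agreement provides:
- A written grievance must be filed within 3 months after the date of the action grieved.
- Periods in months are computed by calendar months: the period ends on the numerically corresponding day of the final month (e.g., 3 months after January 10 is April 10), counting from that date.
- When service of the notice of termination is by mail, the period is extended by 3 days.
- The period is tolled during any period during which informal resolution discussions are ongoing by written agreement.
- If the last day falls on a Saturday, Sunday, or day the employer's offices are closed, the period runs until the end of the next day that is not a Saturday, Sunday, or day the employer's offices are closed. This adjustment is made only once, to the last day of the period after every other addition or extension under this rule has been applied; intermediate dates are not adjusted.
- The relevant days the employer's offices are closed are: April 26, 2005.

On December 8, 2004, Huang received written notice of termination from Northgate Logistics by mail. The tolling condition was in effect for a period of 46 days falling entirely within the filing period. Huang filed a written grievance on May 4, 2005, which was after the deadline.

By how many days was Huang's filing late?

7 days

3 months after December 8, 2004 is March 8, 2005.
Service was by mail, adding 3 days: March 8, 2005 + 3 days = March 11, 2005.
Tolling adds 46 days: March 11, 2005 + 46 days = April 26, 2005.
April 26, 2005 is a listed holiday. The next qualifying day is April 27, 2005.
The deadline is April 27, 2005; from April 27, 2005 to May 4, 2005 is 7 days.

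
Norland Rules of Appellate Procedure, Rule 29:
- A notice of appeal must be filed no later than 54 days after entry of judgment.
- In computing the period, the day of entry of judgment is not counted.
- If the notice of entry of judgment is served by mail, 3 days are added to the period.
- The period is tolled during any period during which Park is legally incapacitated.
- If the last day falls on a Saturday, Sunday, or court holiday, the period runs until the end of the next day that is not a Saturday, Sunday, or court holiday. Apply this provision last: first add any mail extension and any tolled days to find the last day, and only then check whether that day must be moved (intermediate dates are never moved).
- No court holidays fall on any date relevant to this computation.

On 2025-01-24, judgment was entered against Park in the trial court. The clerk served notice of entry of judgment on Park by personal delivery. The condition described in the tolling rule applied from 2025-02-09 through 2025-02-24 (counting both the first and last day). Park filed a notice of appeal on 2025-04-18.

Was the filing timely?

54 days after 2025-01-24 is March 19, 2025.
Service was not by mail, so no mail extension applies.
From February 9, 2025 through February 24, 2025 inclusive is 16 days; tolling adds 16 days: March 19, 2025 + 16 days = April 4, 2025.
April 4, 2025 is a Friday and not a court holiday, so no extension applies.
The deadline is April 4, 2025; the filing on April 18, 2025 is after that date.

No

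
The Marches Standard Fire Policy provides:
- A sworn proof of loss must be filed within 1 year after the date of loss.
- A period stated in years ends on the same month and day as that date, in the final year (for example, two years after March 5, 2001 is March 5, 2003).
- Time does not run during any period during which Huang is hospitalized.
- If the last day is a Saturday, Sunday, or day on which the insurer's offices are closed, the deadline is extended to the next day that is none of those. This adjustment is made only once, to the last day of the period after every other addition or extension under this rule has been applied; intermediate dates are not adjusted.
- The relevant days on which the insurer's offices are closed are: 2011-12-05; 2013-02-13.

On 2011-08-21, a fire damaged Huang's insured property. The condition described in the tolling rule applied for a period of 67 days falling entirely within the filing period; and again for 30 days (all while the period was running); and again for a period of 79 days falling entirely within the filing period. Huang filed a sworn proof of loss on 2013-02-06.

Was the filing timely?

1 year after 2011-08-21 is August 21, 2012.
Tolling adds 67 days: August 21, 2012 + 67 days = October 27, 2012.
Tolling adds 30 days: October 27, 2012 + 30 days = November 26, 2012.
Tolling adds 79 days: November 26, 2012 + 79 days = February 13, 2013.
February 13, 2013 is a listed holiday. The next qualifying day is February 14, 2013.
The deadline is February 14, 2013; the filing on February 6, 2013 is on or before that date.

Yes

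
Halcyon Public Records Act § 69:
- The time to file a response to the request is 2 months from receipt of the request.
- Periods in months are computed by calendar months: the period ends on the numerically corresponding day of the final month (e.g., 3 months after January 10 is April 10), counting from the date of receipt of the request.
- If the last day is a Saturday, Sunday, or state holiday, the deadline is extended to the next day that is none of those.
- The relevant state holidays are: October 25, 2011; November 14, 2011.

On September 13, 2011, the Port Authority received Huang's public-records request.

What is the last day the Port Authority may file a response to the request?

November 15, 2011

2 months after September 13, 2011 is November 13, 2011.
November 13, 2011 is Sunday; November 14, 2011 is a listed holiday. The next qualifying day is November 15, 2011.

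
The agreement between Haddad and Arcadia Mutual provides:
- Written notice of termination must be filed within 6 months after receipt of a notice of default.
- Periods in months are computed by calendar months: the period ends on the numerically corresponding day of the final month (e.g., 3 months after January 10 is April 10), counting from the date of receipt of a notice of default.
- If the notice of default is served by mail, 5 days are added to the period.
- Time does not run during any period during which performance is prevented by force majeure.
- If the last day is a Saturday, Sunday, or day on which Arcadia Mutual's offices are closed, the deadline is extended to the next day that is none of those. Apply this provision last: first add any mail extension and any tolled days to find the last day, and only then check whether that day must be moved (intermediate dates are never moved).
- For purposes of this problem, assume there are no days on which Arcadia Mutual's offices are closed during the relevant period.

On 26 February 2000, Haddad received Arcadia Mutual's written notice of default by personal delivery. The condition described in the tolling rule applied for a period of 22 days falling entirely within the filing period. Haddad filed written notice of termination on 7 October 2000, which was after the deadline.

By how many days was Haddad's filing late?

19 days

6 months after 26 February 2000 is August 26, 2000.
Service was not by mail, so no mail extension applies.
Tolling adds 22 days: August 26, 2000 + 22 days = September 17, 2000.
September 17, 2000 is Sunday. The next qualifying day is September 18, 2000.
The deadline is September 18, 2000; from September 18, 2000 to October 7, 2000 is 19 days.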